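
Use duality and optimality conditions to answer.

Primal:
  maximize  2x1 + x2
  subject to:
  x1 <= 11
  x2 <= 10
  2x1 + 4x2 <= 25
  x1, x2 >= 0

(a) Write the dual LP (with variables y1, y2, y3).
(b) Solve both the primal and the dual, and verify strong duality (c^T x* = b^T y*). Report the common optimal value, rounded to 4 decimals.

The standard primal-dual pair for 'max c^T x s.t. A x <= b, x >= 0' is:
  Dual:  min b^T y  s.t.  A^T y >= c,  y >= 0.

So the dual LP is:
  minimize  11y1 + 10y2 + 25y3
  subject to:
    y1 + 2y3 >= 2
    y2 + 4y3 >= 1
    y1, y2, y3 >= 0

Solving the primal: x* = (11, 0.75).
  primal value c^T x* = 22.75.
Solving the dual: y* = (1.5, 0, 0.25).
  dual value b^T y* = 22.75.
Strong duality: c^T x* = b^T y*. Confirmed.

22.75


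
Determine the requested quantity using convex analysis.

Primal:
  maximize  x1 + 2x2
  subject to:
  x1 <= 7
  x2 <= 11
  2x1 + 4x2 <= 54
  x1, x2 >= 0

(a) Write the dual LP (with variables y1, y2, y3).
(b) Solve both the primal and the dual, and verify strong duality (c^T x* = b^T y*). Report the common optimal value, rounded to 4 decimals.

The standard primal-dual pair for 'max c^T x s.t. A x <= b, x >= 0' is:
  Dual:  min b^T y  s.t.  A^T y >= c,  y >= 0.

So the dual LP is:
  minimize  7y1 + 11y2 + 54y3
  subject to:
    y1 + 2y3 >= 1
    y2 + 4y3 >= 2
    y1, y2, y3 >= 0

Solving the primal: x* = (5, 11).
  primal value c^T x* = 27.
Solving the dual: y* = (0, 0, 0.5).
  dual value b^T y* = 27.
Strong duality: c^T x* = b^T y*. Confirmed.

27


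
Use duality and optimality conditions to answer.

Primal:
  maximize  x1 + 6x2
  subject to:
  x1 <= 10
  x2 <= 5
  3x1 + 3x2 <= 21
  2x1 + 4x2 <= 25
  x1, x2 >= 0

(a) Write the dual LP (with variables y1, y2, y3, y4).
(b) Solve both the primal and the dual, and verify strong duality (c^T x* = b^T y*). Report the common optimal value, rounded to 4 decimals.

The standard primal-dual pair for 'max c^T x s.t. A x <= b, x >= 0' is:
  Dual:  min b^T y  s.t.  A^T y >= c,  y >= 0.

So the dual LP is:
  minimize  10y1 + 5y2 + 21y3 + 25y4
  subject to:
    y1 + 3y3 + 2y4 >= 1
    y2 + 3y3 + 4y4 >= 6
    y1, y2, y3, y4 >= 0

Solving the primal: x* = (2, 5).
  primal value c^T x* = 32.
Solving the dual: y* = (0, 5, 0.3333, 0).
  dual value b^T y* = 32.
Strong duality: c^T x* = b^T y*. Confirmed.

32


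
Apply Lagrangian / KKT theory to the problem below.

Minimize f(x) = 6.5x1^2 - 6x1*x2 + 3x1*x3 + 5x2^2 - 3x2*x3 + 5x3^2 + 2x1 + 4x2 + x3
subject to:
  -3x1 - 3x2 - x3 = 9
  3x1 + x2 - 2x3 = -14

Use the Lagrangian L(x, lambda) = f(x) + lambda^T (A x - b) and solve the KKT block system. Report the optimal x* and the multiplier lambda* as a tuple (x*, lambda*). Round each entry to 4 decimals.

Form the Lagrangian:
  L(x, lambda) = (1/2) x^T Q x + c^T x + lambda^T (A x - b)
Stationarity (grad_x L = 0): Q x + c + A^T lambda = 0.
Primal feasibility: A x = b.

This gives the KKT block system:
  [ Q   A^T ] [ x     ]   [-c ]
  [ A    0  ] [ lambda ] = [ b ]

Solving the linear system:
  x*      = (-2.6289, -1.1915, 2.461)
  lambda* = (3.1784, 9.0596)
  f(x*)   = 45.3329

x* = (-2.6289, -1.1915, 2.461), lambda* = (3.1784, 9.0596)


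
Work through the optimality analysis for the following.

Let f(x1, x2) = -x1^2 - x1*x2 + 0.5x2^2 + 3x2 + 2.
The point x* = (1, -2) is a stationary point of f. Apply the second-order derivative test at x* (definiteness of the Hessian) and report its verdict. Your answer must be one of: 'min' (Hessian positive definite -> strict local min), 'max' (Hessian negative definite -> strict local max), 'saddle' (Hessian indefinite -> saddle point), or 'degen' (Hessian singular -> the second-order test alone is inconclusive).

Compute the Hessian H = grad^2 f:
  H = [[-2, -1], [-1, 1]]
Verify stationarity: grad f(x*) = H x* + g = (0, 0).
Eigenvalues of H: -2.3028, 1.3028.
Eigenvalues have mixed signs, so H is indefinite -> x* is a saddle point.

saddle


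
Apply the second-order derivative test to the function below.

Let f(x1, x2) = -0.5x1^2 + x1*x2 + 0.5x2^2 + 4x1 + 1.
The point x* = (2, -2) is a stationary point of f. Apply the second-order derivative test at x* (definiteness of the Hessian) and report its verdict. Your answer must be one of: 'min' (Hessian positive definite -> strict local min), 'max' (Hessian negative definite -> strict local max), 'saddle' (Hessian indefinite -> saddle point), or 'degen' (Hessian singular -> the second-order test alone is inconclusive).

Compute the Hessian H = grad^2 f:
  H = [[-1, 1], [1, 1]]
Verify stationarity: grad f(x*) = H x* + g = (0, 0).
Eigenvalues of H: -1.4142, 1.4142.
Eigenvalues have mixed signs, so H is indefinite -> x* is a saddle point.

saddle


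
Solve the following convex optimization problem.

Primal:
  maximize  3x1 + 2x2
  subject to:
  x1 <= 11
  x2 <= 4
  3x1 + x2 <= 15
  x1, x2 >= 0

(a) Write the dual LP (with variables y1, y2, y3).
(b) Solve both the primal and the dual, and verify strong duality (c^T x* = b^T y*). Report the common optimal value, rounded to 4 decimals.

The standard primal-dual pair for 'max c^T x s.t. A x <= b, x >= 0' is:
  Dual:  min b^T y  s.t.  A^T y >= c,  y >= 0.

So the dual LP is:
  minimize  11y1 + 4y2 + 15y3
  subject to:
    y1 + 3y3 >= 3
    y2 + y3 >= 2
    y1, y2, y3 >= 0

Solving the primal: x* = (3.6667, 4).
  primal value c^T x* = 19.
Solving the dual: y* = (0, 1, 1).
  dual value b^T y* = 19.
Strong duality: c^T x* = b^T y*. Confirmed.

19


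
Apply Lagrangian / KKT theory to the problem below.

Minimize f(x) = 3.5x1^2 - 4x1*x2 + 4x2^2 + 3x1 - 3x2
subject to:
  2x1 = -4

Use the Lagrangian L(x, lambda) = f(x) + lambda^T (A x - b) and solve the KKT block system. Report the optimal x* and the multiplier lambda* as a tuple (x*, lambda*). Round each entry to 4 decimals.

Form the Lagrangian:
  L(x, lambda) = (1/2) x^T Q x + c^T x + lambda^T (A x - b)
Stationarity (grad_x L = 0): Q x + c + A^T lambda = 0.
Primal feasibility: A x = b.

This gives the KKT block system:
  [ Q   A^T ] [ x     ]   [-c ]
  [ A    0  ] [ lambda ] = [ b ]

Solving the linear system:
  x*      = (-2, -0.625)
  lambda* = (4.25)
  f(x*)   = 6.4375

x* = (-2, -0.625), lambda* = (4.25)


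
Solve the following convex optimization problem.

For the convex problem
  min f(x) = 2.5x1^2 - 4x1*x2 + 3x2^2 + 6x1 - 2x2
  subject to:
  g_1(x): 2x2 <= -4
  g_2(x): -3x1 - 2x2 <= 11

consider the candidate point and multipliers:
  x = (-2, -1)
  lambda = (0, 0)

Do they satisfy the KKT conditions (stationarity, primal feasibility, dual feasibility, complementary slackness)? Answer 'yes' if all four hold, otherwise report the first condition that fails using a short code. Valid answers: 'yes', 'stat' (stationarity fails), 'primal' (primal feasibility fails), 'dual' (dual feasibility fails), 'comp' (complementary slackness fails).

Gradient of f: grad f(x) = Q x + c = (0, 0)
Constraint values g_i(x) = a_i^T x - b_i:
  g_1((-2, -1)) = 2
  g_2((-2, -1)) = -3
Stationarity residual: grad f(x) + sum_i lambda_i a_i = (0, 0)
  -> stationarity OK
Primal feasibility (all g_i <= 0): FAILS
Dual feasibility (all lambda_i >= 0): OK
Complementary slackness (lambda_i * g_i(x) = 0 for all i): OK

Verdict: the first failing condition is primal_feasibility -> primal.

primal


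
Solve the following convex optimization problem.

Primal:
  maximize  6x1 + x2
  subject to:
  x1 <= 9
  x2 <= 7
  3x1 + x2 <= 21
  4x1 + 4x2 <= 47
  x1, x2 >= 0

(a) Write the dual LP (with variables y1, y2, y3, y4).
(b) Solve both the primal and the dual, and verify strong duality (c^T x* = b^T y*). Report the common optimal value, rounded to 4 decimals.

The standard primal-dual pair for 'max c^T x s.t. A x <= b, x >= 0' is:
  Dual:  min b^T y  s.t.  A^T y >= c,  y >= 0.

So the dual LP is:
  minimize  9y1 + 7y2 + 21y3 + 47y4
  subject to:
    y1 + 3y3 + 4y4 >= 6
    y2 + y3 + 4y4 >= 1
    y1, y2, y3, y4 >= 0

Solving the primal: x* = (7, 0).
  primal value c^T x* = 42.
Solving the dual: y* = (0, 0, 2, 0).
  dual value b^T y* = 42.
Strong duality: c^T x* = b^T y*. Confirmed.

42


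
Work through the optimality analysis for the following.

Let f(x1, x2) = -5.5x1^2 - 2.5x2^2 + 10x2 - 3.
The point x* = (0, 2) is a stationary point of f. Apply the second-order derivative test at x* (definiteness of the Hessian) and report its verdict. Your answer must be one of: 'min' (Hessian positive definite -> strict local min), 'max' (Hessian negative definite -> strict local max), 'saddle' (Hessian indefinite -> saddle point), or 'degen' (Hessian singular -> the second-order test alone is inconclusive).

Compute the Hessian H = grad^2 f:
  H = [[-11, 0], [0, -5]]
Verify stationarity: grad f(x*) = H x* + g = (0, 0).
Eigenvalues of H: -11, -5.
Both eigenvalues < 0, so H is negative definite -> x* is a strict local max.

max


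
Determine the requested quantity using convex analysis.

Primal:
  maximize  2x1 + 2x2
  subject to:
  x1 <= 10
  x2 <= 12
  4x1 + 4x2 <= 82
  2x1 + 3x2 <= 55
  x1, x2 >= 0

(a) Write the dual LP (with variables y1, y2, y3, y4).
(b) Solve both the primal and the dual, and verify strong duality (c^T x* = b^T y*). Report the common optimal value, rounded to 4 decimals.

The standard primal-dual pair for 'max c^T x s.t. A x <= b, x >= 0' is:
  Dual:  min b^T y  s.t.  A^T y >= c,  y >= 0.

So the dual LP is:
  minimize  10y1 + 12y2 + 82y3 + 55y4
  subject to:
    y1 + 4y3 + 2y4 >= 2
    y2 + 4y3 + 3y4 >= 2
    y1, y2, y3, y4 >= 0

Solving the primal: x* = (10, 10.5).
  primal value c^T x* = 41.
Solving the dual: y* = (0, 0, 0.5, 0).
  dual value b^T y* = 41.
Strong duality: c^T x* = b^T y*. Confirmed.

41


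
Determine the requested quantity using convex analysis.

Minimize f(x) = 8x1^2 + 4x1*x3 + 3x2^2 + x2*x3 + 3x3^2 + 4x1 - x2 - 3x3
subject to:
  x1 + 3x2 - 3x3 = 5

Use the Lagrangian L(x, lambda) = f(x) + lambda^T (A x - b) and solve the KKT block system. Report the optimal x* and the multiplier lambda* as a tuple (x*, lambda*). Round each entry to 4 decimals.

Form the Lagrangian:
  L(x, lambda) = (1/2) x^T Q x + c^T x + lambda^T (A x - b)
Stationarity (grad_x L = 0): Q x + c + A^T lambda = 0.
Primal feasibility: A x = b.

This gives the KKT block system:
  [ Q   A^T ] [ x     ]   [-c ]
  [ A    0  ] [ lambda ] = [ b ]

Solving the linear system:
  x*      = (-0.0053, 1.1214, -0.547)
  lambda* = (-1.7272)
  f(x*)   = 4.5672

x* = (-0.0053, 1.1214, -0.547), lambda* = (-1.7272)


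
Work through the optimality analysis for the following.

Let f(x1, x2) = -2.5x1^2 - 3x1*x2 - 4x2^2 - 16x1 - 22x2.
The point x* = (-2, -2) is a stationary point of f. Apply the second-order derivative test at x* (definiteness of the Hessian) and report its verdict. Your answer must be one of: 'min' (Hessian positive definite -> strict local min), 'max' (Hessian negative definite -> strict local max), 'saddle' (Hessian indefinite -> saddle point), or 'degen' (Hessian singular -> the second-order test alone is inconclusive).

Compute the Hessian H = grad^2 f:
  H = [[-5, -3], [-3, -8]]
Verify stationarity: grad f(x*) = H x* + g = (0, 0).
Eigenvalues of H: -9.8541, -3.1459.
Both eigenvalues < 0, so H is negative definite -> x* is a strict local max.

max


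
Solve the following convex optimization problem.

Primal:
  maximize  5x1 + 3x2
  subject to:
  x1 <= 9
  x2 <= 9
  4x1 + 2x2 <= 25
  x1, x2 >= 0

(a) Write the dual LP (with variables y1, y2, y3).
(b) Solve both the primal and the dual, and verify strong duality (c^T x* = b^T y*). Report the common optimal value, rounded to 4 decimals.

The standard primal-dual pair for 'max c^T x s.t. A x <= b, x >= 0' is:
  Dual:  min b^T y  s.t.  A^T y >= c,  y >= 0.

So the dual LP is:
  minimize  9y1 + 9y2 + 25y3
  subject to:
    y1 + 4y3 >= 5
    y2 + 2y3 >= 3
    y1, y2, y3 >= 0

Solving the primal: x* = (1.75, 9).
  primal value c^T x* = 35.75.
Solving the dual: y* = (0, 0.5, 1.25).
  dual value b^T y* = 35.75.
Strong duality: c^T x* = b^T y*. Confirmed.

35.75


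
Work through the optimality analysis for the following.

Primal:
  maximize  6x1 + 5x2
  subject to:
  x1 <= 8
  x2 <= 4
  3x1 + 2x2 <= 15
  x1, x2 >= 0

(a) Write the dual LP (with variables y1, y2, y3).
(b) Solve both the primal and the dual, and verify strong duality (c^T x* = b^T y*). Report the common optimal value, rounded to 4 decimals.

The standard primal-dual pair for 'max c^T x s.t. A x <= b, x >= 0' is:
  Dual:  min b^T y  s.t.  A^T y >= c,  y >= 0.

So the dual LP is:
  minimize  8y1 + 4y2 + 15y3
  subject to:
    y1 + 3y3 >= 6
    y2 + 2y3 >= 5
    y1, y2, y3 >= 0

Solving the primal: x* = (2.3333, 4).
  primal value c^T x* = 34.
Solving the dual: y* = (0, 1, 2).
  dual value b^T y* = 34.
Strong duality: c^T x* = b^T y*. Confirmed.

34


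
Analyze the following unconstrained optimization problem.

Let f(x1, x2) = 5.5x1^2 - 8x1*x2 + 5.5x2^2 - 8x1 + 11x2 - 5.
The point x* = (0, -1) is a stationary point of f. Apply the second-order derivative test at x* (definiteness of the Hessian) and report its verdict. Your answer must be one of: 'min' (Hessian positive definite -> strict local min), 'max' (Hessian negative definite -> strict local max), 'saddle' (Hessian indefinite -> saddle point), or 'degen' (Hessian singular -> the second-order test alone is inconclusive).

Compute the Hessian H = grad^2 f:
  H = [[11, -8], [-8, 11]]
Verify stationarity: grad f(x*) = H x* + g = (0, 0).
Eigenvalues of H: 3, 19.
Both eigenvalues > 0, so H is positive definite -> x* is a strict local min.

min


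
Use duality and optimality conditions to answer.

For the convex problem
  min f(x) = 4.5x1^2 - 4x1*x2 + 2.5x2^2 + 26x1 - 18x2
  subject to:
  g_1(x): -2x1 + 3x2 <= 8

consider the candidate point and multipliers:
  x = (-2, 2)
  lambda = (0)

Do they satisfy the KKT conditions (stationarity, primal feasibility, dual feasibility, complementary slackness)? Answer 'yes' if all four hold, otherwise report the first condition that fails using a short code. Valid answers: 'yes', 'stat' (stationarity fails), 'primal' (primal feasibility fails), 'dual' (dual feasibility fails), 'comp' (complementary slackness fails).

Gradient of f: grad f(x) = Q x + c = (0, 0)
Constraint values g_i(x) = a_i^T x - b_i:
  g_1((-2, 2)) = 2
Stationarity residual: grad f(x) + sum_i lambda_i a_i = (0, 0)
  -> stationarity OK
Primal feasibility (all g_i <= 0): FAILS
Dual feasibility (all lambda_i >= 0): OK
Complementary slackness (lambda_i * g_i(x) = 0 for all i): OK

Verdict: the first failing condition is primal_feasibility -> primal.

primal


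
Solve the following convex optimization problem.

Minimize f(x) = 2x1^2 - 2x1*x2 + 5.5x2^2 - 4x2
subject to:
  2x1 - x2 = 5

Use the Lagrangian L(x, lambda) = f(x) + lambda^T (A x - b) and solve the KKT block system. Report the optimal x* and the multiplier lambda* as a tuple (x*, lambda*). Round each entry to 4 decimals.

Form the Lagrangian:
  L(x, lambda) = (1/2) x^T Q x + c^T x + lambda^T (A x - b)
Stationarity (grad_x L = 0): Q x + c + A^T lambda = 0.
Primal feasibility: A x = b.

This gives the KKT block system:
  [ Q   A^T ] [ x     ]   [-c ]
  [ A    0  ] [ lambda ] = [ b ]

Solving the linear system:
  x*      = (2.7, 0.4)
  lambda* = (-5)
  f(x*)   = 11.7

x* = (2.7, 0.4), lambda* = (-5)


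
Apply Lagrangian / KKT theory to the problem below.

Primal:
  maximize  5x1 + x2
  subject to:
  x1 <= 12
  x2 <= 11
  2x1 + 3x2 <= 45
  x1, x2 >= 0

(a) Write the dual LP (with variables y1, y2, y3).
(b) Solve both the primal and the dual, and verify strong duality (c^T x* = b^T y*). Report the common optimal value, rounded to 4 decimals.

The standard primal-dual pair for 'max c^T x s.t. A x <= b, x >= 0' is:
  Dual:  min b^T y  s.t.  A^T y >= c,  y >= 0.

So the dual LP is:
  minimize  12y1 + 11y2 + 45y3
  subject to:
    y1 + 2y3 >= 5
    y2 + 3y3 >= 1
    y1, y2, y3 >= 0

Solving the primal: x* = (12, 7).
  primal value c^T x* = 67.
Solving the dual: y* = (4.3333, 0, 0.3333).
  dual value b^T y* = 67.
Strong duality: c^T x* = b^T y*. Confirmed.

67


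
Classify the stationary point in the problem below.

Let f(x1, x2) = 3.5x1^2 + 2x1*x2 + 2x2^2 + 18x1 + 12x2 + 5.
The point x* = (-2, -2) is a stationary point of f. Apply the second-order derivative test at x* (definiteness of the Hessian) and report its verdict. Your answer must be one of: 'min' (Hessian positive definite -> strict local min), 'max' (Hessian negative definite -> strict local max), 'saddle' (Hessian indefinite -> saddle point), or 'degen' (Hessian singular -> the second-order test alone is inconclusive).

Compute the Hessian H = grad^2 f:
  H = [[7, 2], [2, 4]]
Verify stationarity: grad f(x*) = H x* + g = (0, 0).
Eigenvalues of H: 3, 8.
Both eigenvalues > 0, so H is positive definite -> x* is a strict local min.

min


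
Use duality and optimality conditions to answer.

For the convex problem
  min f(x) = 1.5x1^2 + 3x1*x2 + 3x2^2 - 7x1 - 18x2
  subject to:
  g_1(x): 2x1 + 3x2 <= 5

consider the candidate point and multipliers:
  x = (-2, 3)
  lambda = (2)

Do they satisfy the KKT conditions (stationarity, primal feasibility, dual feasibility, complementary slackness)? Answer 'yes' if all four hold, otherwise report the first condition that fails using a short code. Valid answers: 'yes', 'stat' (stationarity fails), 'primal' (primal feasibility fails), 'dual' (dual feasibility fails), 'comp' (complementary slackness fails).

Gradient of f: grad f(x) = Q x + c = (-4, -6)
Constraint values g_i(x) = a_i^T x - b_i:
  g_1((-2, 3)) = 0
Stationarity residual: grad f(x) + sum_i lambda_i a_i = (0, 0)
  -> stationarity OK
Primal feasibility (all g_i <= 0): OK
Dual feasibility (all lambda_i >= 0): OK
Complementary slackness (lambda_i * g_i(x) = 0 for all i): OK

Verdict: yes, KKT holds.

yes


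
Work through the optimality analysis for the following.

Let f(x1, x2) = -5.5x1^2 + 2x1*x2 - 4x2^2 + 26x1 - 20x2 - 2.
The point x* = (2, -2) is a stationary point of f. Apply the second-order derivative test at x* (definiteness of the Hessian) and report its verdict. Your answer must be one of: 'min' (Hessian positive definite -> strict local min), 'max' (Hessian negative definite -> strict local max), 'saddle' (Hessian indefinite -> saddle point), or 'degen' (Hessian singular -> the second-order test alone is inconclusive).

Compute the Hessian H = grad^2 f:
  H = [[-11, 2], [2, -8]]
Verify stationarity: grad f(x*) = H x* + g = (0, 0).
Eigenvalues of H: -12, -7.
Both eigenvalues < 0, so H is negative definite -> x* is a strict local max.

max


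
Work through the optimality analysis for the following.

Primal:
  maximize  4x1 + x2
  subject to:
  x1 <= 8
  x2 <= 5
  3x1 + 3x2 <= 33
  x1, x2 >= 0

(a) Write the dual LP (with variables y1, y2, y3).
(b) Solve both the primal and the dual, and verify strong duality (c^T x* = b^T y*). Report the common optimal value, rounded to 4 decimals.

The standard primal-dual pair for 'max c^T x s.t. A x <= b, x >= 0' is:
  Dual:  min b^T y  s.t.  A^T y >= c,  y >= 0.

So the dual LP is:
  minimize  8y1 + 5y2 + 33y3
  subject to:
    y1 + 3y3 >= 4
    y2 + 3y3 >= 1
    y1, y2, y3 >= 0

Solving the primal: x* = (8, 3).
  primal value c^T x* = 35.
Solving the dual: y* = (3, 0, 0.3333).
  dual value b^T y* = 35.
Strong duality: c^T x* = b^T y*. Confirmed.

35


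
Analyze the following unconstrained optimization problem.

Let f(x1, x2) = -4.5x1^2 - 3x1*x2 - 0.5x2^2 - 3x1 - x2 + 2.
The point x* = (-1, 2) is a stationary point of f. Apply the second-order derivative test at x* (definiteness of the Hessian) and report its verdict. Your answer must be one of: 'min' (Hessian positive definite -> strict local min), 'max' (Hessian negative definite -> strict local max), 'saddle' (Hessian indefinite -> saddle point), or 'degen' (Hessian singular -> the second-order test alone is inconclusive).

Compute the Hessian H = grad^2 f:
  H = [[-9, -3], [-3, -1]]
Verify stationarity: grad f(x*) = H x* + g = (0, 0).
Eigenvalues of H: -10, 0.
H has a zero eigenvalue (singular; negative semidefinite but not definite), so H is neither positive definite, negative definite, nor indefinite. The second-order test alone is inconclusive -> degen.
(Indeed, f is constant along the null direction of H through x*, so x* is not a strict local extremum.)

degen


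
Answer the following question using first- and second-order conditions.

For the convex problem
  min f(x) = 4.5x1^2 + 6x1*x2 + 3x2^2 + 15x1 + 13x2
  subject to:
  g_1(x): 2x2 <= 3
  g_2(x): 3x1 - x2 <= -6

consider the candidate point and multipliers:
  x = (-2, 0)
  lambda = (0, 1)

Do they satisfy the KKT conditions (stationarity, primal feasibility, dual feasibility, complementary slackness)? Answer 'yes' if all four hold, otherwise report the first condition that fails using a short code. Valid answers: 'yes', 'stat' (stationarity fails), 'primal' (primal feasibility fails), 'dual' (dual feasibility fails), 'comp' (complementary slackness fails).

Gradient of f: grad f(x) = Q x + c = (-3, 1)
Constraint values g_i(x) = a_i^T x - b_i:
  g_1((-2, 0)) = -3
  g_2((-2, 0)) = 0
Stationarity residual: grad f(x) + sum_i lambda_i a_i = (0, 0)
  -> stationarity OK
Primal feasibility (all g_i <= 0): OK
Dual feasibility (all lambda_i >= 0): OK
Complementary slackness (lambda_i * g_i(x) = 0 for all i): OK

Verdict: yes, KKT holds.

yes


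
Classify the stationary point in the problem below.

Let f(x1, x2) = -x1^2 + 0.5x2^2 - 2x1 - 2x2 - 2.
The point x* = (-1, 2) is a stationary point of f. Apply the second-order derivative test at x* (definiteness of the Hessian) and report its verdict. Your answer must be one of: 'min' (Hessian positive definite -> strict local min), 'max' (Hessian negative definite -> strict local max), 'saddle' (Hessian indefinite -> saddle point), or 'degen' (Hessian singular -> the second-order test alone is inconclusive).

Compute the Hessian H = grad^2 f:
  H = [[-2, 0], [0, 1]]
Verify stationarity: grad f(x*) = H x* + g = (0, 0).
Eigenvalues of H: -2, 1.
Eigenvalues have mixed signs, so H is indefinite -> x* is a saddle point.

saddle


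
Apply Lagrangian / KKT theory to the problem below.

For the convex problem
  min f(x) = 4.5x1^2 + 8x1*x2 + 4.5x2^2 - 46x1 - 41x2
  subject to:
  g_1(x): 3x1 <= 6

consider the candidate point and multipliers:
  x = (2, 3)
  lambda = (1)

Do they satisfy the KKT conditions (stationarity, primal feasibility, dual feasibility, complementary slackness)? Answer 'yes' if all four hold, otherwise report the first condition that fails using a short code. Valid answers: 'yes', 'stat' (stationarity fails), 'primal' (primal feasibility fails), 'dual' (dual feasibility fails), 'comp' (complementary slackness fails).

Gradient of f: grad f(x) = Q x + c = (-4, 2)
Constraint values g_i(x) = a_i^T x - b_i:
  g_1((2, 3)) = 0
Stationarity residual: grad f(x) + sum_i lambda_i a_i = (-1, 2)
  -> stationarity FAILS
Primal feasibility (all g_i <= 0): OK
Dual feasibility (all lambda_i >= 0): OK
Complementary slackness (lambda_i * g_i(x) = 0 for all i): OK

Verdict: the first failing condition is stationarity -> stat.

stat


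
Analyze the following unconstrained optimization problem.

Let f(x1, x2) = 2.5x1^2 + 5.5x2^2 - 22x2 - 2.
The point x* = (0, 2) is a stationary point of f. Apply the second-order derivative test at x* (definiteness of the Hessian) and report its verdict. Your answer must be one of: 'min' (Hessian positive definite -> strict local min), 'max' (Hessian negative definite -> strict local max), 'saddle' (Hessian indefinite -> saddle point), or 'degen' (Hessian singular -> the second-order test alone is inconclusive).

Compute the Hessian H = grad^2 f:
  H = [[5, 0], [0, 11]]
Verify stationarity: grad f(x*) = H x* + g = (0, 0).
Eigenvalues of H: 5, 11.
Both eigenvalues > 0, so H is positive definite -> x* is a strict local min.

min


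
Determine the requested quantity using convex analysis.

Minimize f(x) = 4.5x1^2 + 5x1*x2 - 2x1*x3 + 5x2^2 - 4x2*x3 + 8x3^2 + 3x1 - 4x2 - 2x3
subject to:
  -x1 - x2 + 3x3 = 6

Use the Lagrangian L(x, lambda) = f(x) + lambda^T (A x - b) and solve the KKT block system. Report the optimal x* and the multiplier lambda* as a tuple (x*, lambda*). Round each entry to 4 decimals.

Form the Lagrangian:
  L(x, lambda) = (1/2) x^T Q x + c^T x + lambda^T (A x - b)
Stationarity (grad_x L = 0): Q x + c + A^T lambda = 0.
Primal feasibility: A x = b.

This gives the KKT block system:
  [ Q   A^T ] [ x     ]   [-c ]
  [ A    0  ] [ lambda ] = [ b ]

Solving the linear system:
  x*      = (-1.4482, 0.9789, 1.8436)
  lambda* = (-8.826)
  f(x*)   = 20.5044

x* = (-1.4482, 0.9789, 1.8436), lambda* = (-8.826)


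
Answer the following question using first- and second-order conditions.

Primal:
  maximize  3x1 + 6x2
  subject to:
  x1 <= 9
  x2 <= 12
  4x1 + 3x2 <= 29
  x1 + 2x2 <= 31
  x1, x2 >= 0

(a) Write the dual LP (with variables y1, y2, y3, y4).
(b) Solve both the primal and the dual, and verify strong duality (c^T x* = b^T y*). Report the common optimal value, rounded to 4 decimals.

The standard primal-dual pair for 'max c^T x s.t. A x <= b, x >= 0' is:
  Dual:  min b^T y  s.t.  A^T y >= c,  y >= 0.

So the dual LP is:
  minimize  9y1 + 12y2 + 29y3 + 31y4
  subject to:
    y1 + 4y3 + y4 >= 3
    y2 + 3y3 + 2y4 >= 6
    y1, y2, y3, y4 >= 0

Solving the primal: x* = (0, 9.6667).
  primal value c^T x* = 58.
Solving the dual: y* = (0, 0, 2, 0).
  dual value b^T y* = 58.
Strong duality: c^T x* = b^T y*. Confirmed.

58


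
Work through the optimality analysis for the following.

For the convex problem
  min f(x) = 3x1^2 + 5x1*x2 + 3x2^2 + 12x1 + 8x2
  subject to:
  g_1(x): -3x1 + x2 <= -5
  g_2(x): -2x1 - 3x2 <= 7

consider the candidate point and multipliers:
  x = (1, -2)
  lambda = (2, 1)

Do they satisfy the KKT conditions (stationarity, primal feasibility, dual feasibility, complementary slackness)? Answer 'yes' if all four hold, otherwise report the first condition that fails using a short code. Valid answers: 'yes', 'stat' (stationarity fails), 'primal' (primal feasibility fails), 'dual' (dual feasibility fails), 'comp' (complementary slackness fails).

Gradient of f: grad f(x) = Q x + c = (8, 1)
Constraint values g_i(x) = a_i^T x - b_i:
  g_1((1, -2)) = 0
  g_2((1, -2)) = -3
Stationarity residual: grad f(x) + sum_i lambda_i a_i = (0, 0)
  -> stationarity OK
Primal feasibility (all g_i <= 0): OK
Dual feasibility (all lambda_i >= 0): OK
Complementary slackness (lambda_i * g_i(x) = 0 for all i): FAILS

Verdict: the first failing condition is complementary_slackness -> comp.

comp


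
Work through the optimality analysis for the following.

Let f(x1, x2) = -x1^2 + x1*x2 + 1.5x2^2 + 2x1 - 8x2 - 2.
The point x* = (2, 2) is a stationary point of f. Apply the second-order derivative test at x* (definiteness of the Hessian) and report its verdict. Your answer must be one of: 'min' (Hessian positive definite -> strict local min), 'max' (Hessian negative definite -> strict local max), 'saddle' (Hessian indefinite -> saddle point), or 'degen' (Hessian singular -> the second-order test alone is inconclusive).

Compute the Hessian H = grad^2 f:
  H = [[-2, 1], [1, 3]]
Verify stationarity: grad f(x*) = H x* + g = (0, 0).
Eigenvalues of H: -2.1926, 3.1926.
Eigenvalues have mixed signs, so H is indefinite -> x* is a saddle point.

saddle


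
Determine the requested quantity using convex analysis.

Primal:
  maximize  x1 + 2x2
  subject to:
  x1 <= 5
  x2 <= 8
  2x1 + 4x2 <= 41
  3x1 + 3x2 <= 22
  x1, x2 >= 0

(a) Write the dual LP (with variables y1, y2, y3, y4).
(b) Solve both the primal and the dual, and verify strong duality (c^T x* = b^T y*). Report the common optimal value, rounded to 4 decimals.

The standard primal-dual pair for 'max c^T x s.t. A x <= b, x >= 0' is:
  Dual:  min b^T y  s.t.  A^T y >= c,  y >= 0.

So the dual LP is:
  minimize  5y1 + 8y2 + 41y3 + 22y4
  subject to:
    y1 + 2y3 + 3y4 >= 1
    y2 + 4y3 + 3y4 >= 2
    y1, y2, y3, y4 >= 0

Solving the primal: x* = (0, 7.3333).
  primal value c^T x* = 14.6667.
Solving the dual: y* = (0, 0, 0, 0.6667).
  dual value b^T y* = 14.6667.
Strong duality: c^T x* = b^T y*. Confirmed.

14.6667


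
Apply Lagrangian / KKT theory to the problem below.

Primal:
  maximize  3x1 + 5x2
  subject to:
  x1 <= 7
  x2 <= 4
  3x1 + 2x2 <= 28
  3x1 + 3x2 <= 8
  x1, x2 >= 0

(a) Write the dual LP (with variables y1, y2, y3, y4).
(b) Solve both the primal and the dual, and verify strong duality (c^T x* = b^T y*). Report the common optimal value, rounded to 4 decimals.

The standard primal-dual pair for 'max c^T x s.t. A x <= b, x >= 0' is:
  Dual:  min b^T y  s.t.  A^T y >= c,  y >= 0.

So the dual LP is:
  minimize  7y1 + 4y2 + 28y3 + 8y4
  subject to:
    y1 + 3y3 + 3y4 >= 3
    y2 + 2y3 + 3y4 >= 5
    y1, y2, y3, y4 >= 0

Solving the primal: x* = (0, 2.6667).
  primal value c^T x* = 13.3333.
Solving the dual: y* = (0, 0, 0, 1.6667).
  dual value b^T y* = 13.3333.
Strong duality: c^T x* = b^T y*. Confirmed.

13.3333


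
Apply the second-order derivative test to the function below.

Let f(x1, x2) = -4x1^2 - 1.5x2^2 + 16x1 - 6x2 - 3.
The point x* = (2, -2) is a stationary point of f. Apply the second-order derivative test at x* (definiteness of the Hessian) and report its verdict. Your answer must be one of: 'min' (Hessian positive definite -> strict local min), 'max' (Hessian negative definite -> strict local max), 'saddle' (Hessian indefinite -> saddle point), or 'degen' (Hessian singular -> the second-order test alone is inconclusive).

Compute the Hessian H = grad^2 f:
  H = [[-8, 0], [0, -3]]
Verify stationarity: grad f(x*) = H x* + g = (0, 0).
Eigenvalues of H: -8, -3.
Both eigenvalues < 0, so H is negative definite -> x* is a strict local max.

max


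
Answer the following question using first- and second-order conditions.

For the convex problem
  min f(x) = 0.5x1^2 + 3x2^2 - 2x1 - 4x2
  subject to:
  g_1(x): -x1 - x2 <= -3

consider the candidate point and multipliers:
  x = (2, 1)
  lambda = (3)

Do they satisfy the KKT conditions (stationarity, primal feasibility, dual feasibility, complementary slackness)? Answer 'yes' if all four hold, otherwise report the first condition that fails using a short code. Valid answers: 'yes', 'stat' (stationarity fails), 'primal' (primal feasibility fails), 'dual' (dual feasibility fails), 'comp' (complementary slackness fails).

Gradient of f: grad f(x) = Q x + c = (0, 2)
Constraint values g_i(x) = a_i^T x - b_i:
  g_1((2, 1)) = 0
Stationarity residual: grad f(x) + sum_i lambda_i a_i = (-3, -1)
  -> stationarity FAILS
Primal feasibility (all g_i <= 0): OK
Dual feasibility (all lambda_i >= 0): OK
Complementary slackness (lambda_i * g_i(x) = 0 for all i): OK

Verdict: the first failing condition is stationarity -> stat.

stat


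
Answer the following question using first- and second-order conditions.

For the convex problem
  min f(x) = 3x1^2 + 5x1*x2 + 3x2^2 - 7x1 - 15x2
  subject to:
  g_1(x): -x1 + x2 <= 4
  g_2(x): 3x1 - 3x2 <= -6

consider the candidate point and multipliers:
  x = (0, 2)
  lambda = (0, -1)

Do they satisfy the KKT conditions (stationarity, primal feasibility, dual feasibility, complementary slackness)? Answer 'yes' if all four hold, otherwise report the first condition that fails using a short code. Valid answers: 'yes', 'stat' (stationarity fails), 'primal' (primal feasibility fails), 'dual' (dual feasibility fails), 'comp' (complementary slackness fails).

Gradient of f: grad f(x) = Q x + c = (3, -3)
Constraint values g_i(x) = a_i^T x - b_i:
  g_1((0, 2)) = -2
  g_2((0, 2)) = 0
Stationarity residual: grad f(x) + sum_i lambda_i a_i = (0, 0)
  -> stationarity OK
Primal feasibility (all g_i <= 0): OK
Dual feasibility (all lambda_i >= 0): FAILS
Complementary slackness (lambda_i * g_i(x) = 0 for all i): OK

Verdict: the first failing condition is dual_feasibility -> dual.

dual


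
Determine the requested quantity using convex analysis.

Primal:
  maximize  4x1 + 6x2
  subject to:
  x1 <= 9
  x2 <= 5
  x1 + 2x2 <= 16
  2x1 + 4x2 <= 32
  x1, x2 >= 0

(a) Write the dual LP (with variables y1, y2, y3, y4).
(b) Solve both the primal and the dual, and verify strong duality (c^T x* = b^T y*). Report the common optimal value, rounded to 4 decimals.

The standard primal-dual pair for 'max c^T x s.t. A x <= b, x >= 0' is:
  Dual:  min b^T y  s.t.  A^T y >= c,  y >= 0.

So the dual LP is:
  minimize  9y1 + 5y2 + 16y3 + 32y4
  subject to:
    y1 + y3 + 2y4 >= 4
    y2 + 2y3 + 4y4 >= 6
    y1, y2, y3, y4 >= 0

Solving the primal: x* = (9, 3.5).
  primal value c^T x* = 57.
Solving the dual: y* = (1, 0, 3, 0).
  dual value b^T y* = 57.
Strong duality: c^T x* = b^T y*. Confirmed.

57


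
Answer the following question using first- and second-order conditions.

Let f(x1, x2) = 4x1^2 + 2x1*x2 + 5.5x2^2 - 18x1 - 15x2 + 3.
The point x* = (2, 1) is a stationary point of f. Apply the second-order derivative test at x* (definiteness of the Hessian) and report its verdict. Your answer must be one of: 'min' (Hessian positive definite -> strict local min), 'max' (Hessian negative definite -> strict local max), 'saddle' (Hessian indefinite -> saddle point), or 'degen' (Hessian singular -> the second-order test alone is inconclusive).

Compute the Hessian H = grad^2 f:
  H = [[8, 2], [2, 11]]
Verify stationarity: grad f(x*) = H x* + g = (0, 0).
Eigenvalues of H: 7, 12.
Both eigenvalues > 0, so H is positive definite -> x* is a strict local min.

min


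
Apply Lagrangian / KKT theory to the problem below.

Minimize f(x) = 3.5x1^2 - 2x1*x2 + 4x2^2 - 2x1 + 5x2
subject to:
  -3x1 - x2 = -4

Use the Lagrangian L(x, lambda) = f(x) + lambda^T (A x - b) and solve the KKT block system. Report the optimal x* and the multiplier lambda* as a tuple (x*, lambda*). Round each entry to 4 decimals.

Form the Lagrangian:
  L(x, lambda) = (1/2) x^T Q x + c^T x + lambda^T (A x - b)
Stationarity (grad_x L = 0): Q x + c + A^T lambda = 0.
Primal feasibility: A x = b.

This gives the KKT block system:
  [ Q   A^T ] [ x     ]   [-c ]
  [ A    0  ] [ lambda ] = [ b ]

Solving the linear system:
  x*      = (1.3297, 0.011)
  lambda* = (2.4286)
  f(x*)   = 3.5549

x* = (1.3297, 0.011), lambda* = (2.4286)


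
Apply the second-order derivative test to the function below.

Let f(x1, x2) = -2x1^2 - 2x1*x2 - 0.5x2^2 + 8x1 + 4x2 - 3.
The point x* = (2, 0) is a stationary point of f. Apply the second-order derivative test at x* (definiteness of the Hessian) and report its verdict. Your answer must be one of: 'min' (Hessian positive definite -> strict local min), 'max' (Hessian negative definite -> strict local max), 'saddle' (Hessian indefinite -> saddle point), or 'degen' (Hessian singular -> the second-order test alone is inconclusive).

Compute the Hessian H = grad^2 f:
  H = [[-4, -2], [-2, -1]]
Verify stationarity: grad f(x*) = H x* + g = (0, 0).
Eigenvalues of H: -5, 0.
H has a zero eigenvalue (singular; negative semidefinite but not definite), so H is neither positive definite, negative definite, nor indefinite. The second-order test alone is inconclusive -> degen.
(Indeed, f is constant along the null direction of H through x*, so x* is not a strict local extremum.)

degen


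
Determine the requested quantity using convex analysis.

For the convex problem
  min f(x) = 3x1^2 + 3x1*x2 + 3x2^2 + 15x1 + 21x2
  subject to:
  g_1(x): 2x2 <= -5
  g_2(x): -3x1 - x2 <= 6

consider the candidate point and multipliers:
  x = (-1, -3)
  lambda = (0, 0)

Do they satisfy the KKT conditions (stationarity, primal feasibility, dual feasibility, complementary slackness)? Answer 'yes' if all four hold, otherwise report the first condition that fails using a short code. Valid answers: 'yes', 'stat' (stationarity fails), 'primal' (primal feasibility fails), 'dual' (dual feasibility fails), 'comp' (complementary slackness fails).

Gradient of f: grad f(x) = Q x + c = (0, 0)
Constraint values g_i(x) = a_i^T x - b_i:
  g_1((-1, -3)) = -1
  g_2((-1, -3)) = 0
Stationarity residual: grad f(x) + sum_i lambda_i a_i = (0, 0)
  -> stationarity OK
Primal feasibility (all g_i <= 0): OK
Dual feasibility (all lambda_i >= 0): OK
Complementary slackness (lambda_i * g_i(x) = 0 for all i): OK

Verdict: yes, KKT holds.

yes


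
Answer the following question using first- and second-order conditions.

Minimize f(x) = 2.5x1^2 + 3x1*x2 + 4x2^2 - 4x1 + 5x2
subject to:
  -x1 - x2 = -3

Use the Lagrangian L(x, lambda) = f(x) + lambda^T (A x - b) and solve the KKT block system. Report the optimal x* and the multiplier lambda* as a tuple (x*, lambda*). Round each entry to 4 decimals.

Form the Lagrangian:
  L(x, lambda) = (1/2) x^T Q x + c^T x + lambda^T (A x - b)
Stationarity (grad_x L = 0): Q x + c + A^T lambda = 0.
Primal feasibility: A x = b.

This gives the KKT block system:
  [ Q   A^T ] [ x     ]   [-c ]
  [ A    0  ] [ lambda ] = [ b ]

Solving the linear system:
  x*      = (3.4286, -0.4286)
  lambda* = (11.8571)
  f(x*)   = 9.8571

x* = (3.4286, -0.4286), lambda* = (11.8571)


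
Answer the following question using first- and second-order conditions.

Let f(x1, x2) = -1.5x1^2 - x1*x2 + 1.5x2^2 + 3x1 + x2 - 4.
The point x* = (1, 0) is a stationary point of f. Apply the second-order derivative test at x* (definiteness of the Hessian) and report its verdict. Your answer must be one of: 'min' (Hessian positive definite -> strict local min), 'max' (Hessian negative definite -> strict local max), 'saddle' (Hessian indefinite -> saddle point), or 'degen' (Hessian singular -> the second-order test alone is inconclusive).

Compute the Hessian H = grad^2 f:
  H = [[-3, -1], [-1, 3]]
Verify stationarity: grad f(x*) = H x* + g = (0, 0).
Eigenvalues of H: -3.1623, 3.1623.
Eigenvalues have mixed signs, so H is indefinite -> x* is a saddle point.

saddle


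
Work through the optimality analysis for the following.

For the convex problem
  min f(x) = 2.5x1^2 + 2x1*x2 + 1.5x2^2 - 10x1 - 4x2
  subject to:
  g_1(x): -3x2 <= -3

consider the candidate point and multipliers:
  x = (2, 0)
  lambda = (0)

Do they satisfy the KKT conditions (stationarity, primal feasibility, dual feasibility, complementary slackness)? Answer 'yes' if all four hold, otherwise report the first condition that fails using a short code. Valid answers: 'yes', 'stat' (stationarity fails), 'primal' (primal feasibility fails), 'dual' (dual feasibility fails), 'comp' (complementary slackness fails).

Gradient of f: grad f(x) = Q x + c = (0, 0)
Constraint values g_i(x) = a_i^T x - b_i:
  g_1((2, 0)) = 3
Stationarity residual: grad f(x) + sum_i lambda_i a_i = (0, 0)
  -> stationarity OK
Primal feasibility (all g_i <= 0): FAILS
Dual feasibility (all lambda_i >= 0): OK
Complementary slackness (lambda_i * g_i(x) = 0 for all i): OK

Verdict: the first failing condition is primal_feasibility -> primal.

primal


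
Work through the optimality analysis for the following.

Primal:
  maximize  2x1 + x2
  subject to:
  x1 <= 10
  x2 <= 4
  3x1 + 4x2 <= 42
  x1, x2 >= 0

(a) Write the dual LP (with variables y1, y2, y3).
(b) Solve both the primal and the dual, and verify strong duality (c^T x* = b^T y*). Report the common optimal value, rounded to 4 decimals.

The standard primal-dual pair for 'max c^T x s.t. A x <= b, x >= 0' is:
  Dual:  min b^T y  s.t.  A^T y >= c,  y >= 0.

So the dual LP is:
  minimize  10y1 + 4y2 + 42y3
  subject to:
    y1 + 3y3 >= 2
    y2 + 4y3 >= 1
    y1, y2, y3 >= 0

Solving the primal: x* = (10, 3).
  primal value c^T x* = 23.
Solving the dual: y* = (1.25, 0, 0.25).
  dual value b^T y* = 23.
Strong duality: c^T x* = b^T y*. Confirmed.

23


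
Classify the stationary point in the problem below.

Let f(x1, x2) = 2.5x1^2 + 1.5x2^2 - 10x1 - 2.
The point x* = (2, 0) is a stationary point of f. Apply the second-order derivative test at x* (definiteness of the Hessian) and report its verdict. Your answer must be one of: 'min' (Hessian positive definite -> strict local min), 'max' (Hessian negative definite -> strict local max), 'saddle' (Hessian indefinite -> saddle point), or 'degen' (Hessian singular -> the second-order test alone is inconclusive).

Compute the Hessian H = grad^2 f:
  H = [[5, 0], [0, 3]]
Verify stationarity: grad f(x*) = H x* + g = (0, 0).
Eigenvalues of H: 3, 5.
Both eigenvalues > 0, so H is positive definite -> x* is a strict local min.

min


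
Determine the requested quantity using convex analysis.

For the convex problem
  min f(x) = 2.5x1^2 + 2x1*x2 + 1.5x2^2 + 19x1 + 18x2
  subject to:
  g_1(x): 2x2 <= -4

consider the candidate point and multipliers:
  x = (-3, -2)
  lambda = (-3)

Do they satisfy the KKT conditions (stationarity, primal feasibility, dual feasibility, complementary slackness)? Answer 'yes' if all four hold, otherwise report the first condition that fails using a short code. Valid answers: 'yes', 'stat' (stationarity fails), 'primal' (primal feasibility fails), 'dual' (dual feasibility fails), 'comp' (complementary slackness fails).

Gradient of f: grad f(x) = Q x + c = (0, 6)
Constraint values g_i(x) = a_i^T x - b_i:
  g_1((-3, -2)) = 0
Stationarity residual: grad f(x) + sum_i lambda_i a_i = (0, 0)
  -> stationarity OK
Primal feasibility (all g_i <= 0): OK
Dual feasibility (all lambda_i >= 0): FAILS
Complementary slackness (lambda_i * g_i(x) = 0 for all i): OK

Verdict: the first failing condition is dual_feasibility -> dual.

dual
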